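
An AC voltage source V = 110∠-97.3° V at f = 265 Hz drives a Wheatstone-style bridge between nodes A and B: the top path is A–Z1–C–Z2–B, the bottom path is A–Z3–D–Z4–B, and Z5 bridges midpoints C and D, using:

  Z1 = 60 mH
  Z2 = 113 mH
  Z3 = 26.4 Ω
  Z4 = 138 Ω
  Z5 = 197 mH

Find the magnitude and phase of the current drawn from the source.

Step 1 — Angular frequency: ω = 2π·f = 2π·265 = 1665 rad/s.
Step 2 — Component impedances:
  Z1: Z = jωL = j·1665·0.06 = 0 + j99.9 Ω
  Z2: Z = jωL = j·1665·0.113 = 0 + j188.1 Ω
  Z3: Z = R = 26.4 Ω
  Z4: Z = R = 138 Ω
  Z5: Z = jωL = j·1665·0.197 = 0 + j328 Ω
Step 3 — Bridge requires nodal analysis (the Z5 bridge couples midpoints C and D, so the two paths cannot be reduced to a simple series/parallel combination). Setting node B to ground and injecting 1 A at node A, the 3-node admittance system at A, C, D solves to V_A = Z_AB = 122.4 + j71.58 Ω = 141.8∠30.3° Ω.
Step 4 — Source phasor: V = 110∠-97.3° V = -13.98 - j109.1 V.
Step 5 — Ohm's law: I = V / Z_total = (-13.98 - j109.1) / (122.4 + j71.58) = -0.4735 - j0.6145 A.
Step 6 — Convert to polar: |I| = 0.7757 A, ∠I = -127.6°.

I = 0.7757∠-127.6° A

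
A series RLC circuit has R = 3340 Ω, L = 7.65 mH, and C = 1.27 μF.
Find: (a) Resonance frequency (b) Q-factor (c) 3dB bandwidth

Step 1 — Resonance condition Im(Z)=0 gives ω₀ = 1/√(LC).
Step 2 — ω₀ = 1/√(0.00765·1.27e-06) = 1.015e+04 rad/s.
Step 3 — f₀ = ω₀/(2π) = 1615 Hz.
Step 4 — Series Q: Q = ω₀L/R = 1.015e+04·0.00765/3340 = 0.02324.
Step 5 — 3dB bandwidth: Δω = ω₀/Q = 4.366e+05 rad/s; BW = Δω/(2π) = 6.949e+04 Hz.

(a) f₀ = 1615 Hz  (b) Q = 0.02324  (c) BW = 6.949e+04 Hz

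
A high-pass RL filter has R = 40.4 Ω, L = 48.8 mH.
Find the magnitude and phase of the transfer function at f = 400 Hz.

Step 1 — Angular frequency: ω = 2π·400 = 2513 rad/s.
Step 2 — Transfer function: H(jω) = jωL/(R + jωL).
Step 3 — Numerator jωL = j·122.6; denominator R + jωL = 40.4 + j122.6.
Step 4 — H = 0.9021 + j0.2972.
Step 5 — Magnitude: |H| = 0.9498 (-0.4 dB); phase: φ = 18.2°.

|H| = 0.9498 (-0.4 dB), φ = 18.2°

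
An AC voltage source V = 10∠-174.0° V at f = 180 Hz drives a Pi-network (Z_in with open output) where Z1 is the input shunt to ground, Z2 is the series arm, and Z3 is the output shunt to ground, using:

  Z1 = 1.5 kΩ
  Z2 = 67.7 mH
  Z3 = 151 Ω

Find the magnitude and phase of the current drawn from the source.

Step 1 — Angular frequency: ω = 2π·f = 2π·180 = 1131 rad/s.
Step 2 — Component impedances:
  Z1: Z = R = 1500 Ω
  Z2: Z = jωL = j·1131·0.0677 = 0 + j76.57 Ω
  Z3: Z = R = 151 Ω
Step 3 — With open output, the series arm Z2 and the output shunt Z3 appear in series to ground: Z2 + Z3 = 151 + j76.57 Ω.
Step 4 — Parallel with input shunt Z1: Z_in = Z1 || (Z2 + Z3) = 140.1 + j63.07 Ω = 153.7∠24.2° Ω.
Step 5 — Source phasor: V = 10∠-174.0° V = -9.945 - j1.045 V.
Step 6 — Ohm's law: I = V / Z_total = (-9.945 - j1.045) / (140.1 + j63.07) = -0.06181 + j0.02036 A.
Step 7 — Convert to polar: |I| = 0.06508 A, ∠I = 161.8°.

I = 0.06508∠161.8° A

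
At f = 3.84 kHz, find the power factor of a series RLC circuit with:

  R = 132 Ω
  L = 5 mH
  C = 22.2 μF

Step 1 — Angular frequency: ω = 2π·f = 2π·3840 = 2.413e+04 rad/s.
Step 2 — Component impedances:
  R: Z = R = 132 Ω
  L: Z = jωL = j·2.413e+04·0.005 = 0 + j120.6 Ω
  C: Z = 1/(jωC) = -j/(ω·C) = 0 - j1.867 Ω
Step 3 — Series combination: Z_total = R + L + C = 132 + j118.8 Ω = 177.6∠42.0° Ω.
Step 4 — Power factor: PF = cos(φ) = Re(Z)/|Z| = 132/177.57 = 0.7434.
Step 5 — Type: Im(Z) = 118.8 ⇒ lagging (phase φ = 42.0°).

PF = 0.7434 (lagging, φ = 42.0°)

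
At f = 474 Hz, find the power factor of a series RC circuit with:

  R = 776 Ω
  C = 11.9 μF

Step 1 — Angular frequency: ω = 2π·f = 2π·474 = 2978 rad/s.
Step 2 — Component impedances:
  R: Z = R = 776 Ω
  C: Z = 1/(jωC) = -j/(ω·C) = 0 - j28.22 Ω
Step 3 — Series combination: Z_total = R + C = 776 - j28.22 Ω = 776.5∠-2.1° Ω.
Step 4 — Power factor: PF = cos(φ) = Re(Z)/|Z| = 776/776.51 = 0.9993.
Step 5 — Type: Im(Z) = -28.22 ⇒ leading (phase φ = -2.1°).

PF = 0.9993 (leading, φ = -2.1°)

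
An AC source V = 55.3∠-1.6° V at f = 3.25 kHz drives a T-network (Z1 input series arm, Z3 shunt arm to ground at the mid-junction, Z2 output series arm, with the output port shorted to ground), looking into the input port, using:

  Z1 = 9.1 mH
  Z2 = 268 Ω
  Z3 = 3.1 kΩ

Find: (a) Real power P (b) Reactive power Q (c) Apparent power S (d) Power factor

Step 1 — Angular frequency: ω = 2π·f = 2π·3250 = 2.042e+04 rad/s.
Step 2 — Component impedances:
  Z1: Z = jωL = j·2.042e+04·0.0091 = 0 + j185.8 Ω
  Z2: Z = R = 268 Ω
  Z3: Z = R = 3100 Ω
Step 3 — With the output port shorted to ground, the output series arm Z2 runs from the junction to ground; the shunt arm Z3 also runs from the junction to ground. They appear in parallel: Z3 || Z2 = 246.7 Ω.
Step 4 — Series with input arm Z1: Z_in = Z1 + (Z3 || Z2) = 246.7 + j185.8 Ω = 308.8∠37.0° Ω.
Step 5 — Source phasor: V = 55.3∠-1.6° V = 55.28 - j1.544 V.
Step 6 — Current: I = V / Z = 0.14 - j0.1117 A = 0.1791∠-38.6° A.
Step 7 — Complex power: S = V·I* = 7.909 + j5.958 VA.
Step 8 — Real power: P = Re(S) = 7.909 W.
Step 9 — Reactive power: Q = Im(S) = 5.958 VAR.
Step 10 — Apparent power: |S| = 9.902 VA.
Step 11 — Power factor: PF = P/|S| = 0.7987 (lagging).

(a) P = 7.909 W  (b) Q = 5.958 VAR  (c) S = 9.902 VA  (d) PF = 0.7987 (lagging)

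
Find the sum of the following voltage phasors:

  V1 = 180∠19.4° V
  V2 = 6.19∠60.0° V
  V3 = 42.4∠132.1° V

Step 1 — Convert each phasor to rectangular form:
  V1 = 180·(cos(19.4°) + j·sin(19.4°)) = 169.8 + j59.79 V
  V2 = 6.19·(cos(60.0°) + j·sin(60.0°)) = 3.095 + j5.361 V
  V3 = 42.4·(cos(132.1°) + j·sin(132.1°)) = -28.43 + j31.46 V
Step 2 — Sum components: V_total = 144.4 + j96.61 V.
Step 3 — Convert to polar: |V_total| = 173.8 V, ∠V_total = 33.8°.

V_total = 173.8∠33.8° V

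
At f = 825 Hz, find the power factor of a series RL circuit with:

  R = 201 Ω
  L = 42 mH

Step 1 — Angular frequency: ω = 2π·f = 2π·825 = 5184 rad/s.
Step 2 — Component impedances:
  R: Z = R = 201 Ω
  L: Z = jωL = j·5184·0.042 = 0 + j217.7 Ω
Step 3 — Series combination: Z_total = R + L = 201 + j217.7 Ω = 296.3∠47.3° Ω.
Step 4 — Power factor: PF = cos(φ) = Re(Z)/|Z| = 201/296.31 = 0.6783.
Step 5 — Type: Im(Z) = 217.7 ⇒ lagging (phase φ = 47.3°).

PF = 0.6783 (lagging, φ = 47.3°)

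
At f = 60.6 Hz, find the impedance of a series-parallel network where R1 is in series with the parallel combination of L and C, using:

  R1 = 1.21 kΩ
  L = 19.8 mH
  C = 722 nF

Step 1 — Angular frequency: ω = 2π·f = 2π·60.6 = 380.8 rad/s.
Step 2 — Component impedances:
  R1: Z = R = 1210 Ω
  L: Z = jωL = j·380.8·0.0198 = 0 + j7.539 Ω
  C: Z = 1/(jωC) = -j/(ω·C) = 0 - j3638 Ω
Step 3 — Parallel branch: L || C = 1/(1/L + 1/C) = 0 + j7.555 Ω.
Step 4 — Series with R1: Z_total = R1 + (L || C) = 1210 + j7.555 Ω = 1210∠0.4° Ω.

Z = 1210 + j7.555 Ω = 1210∠0.4° Ω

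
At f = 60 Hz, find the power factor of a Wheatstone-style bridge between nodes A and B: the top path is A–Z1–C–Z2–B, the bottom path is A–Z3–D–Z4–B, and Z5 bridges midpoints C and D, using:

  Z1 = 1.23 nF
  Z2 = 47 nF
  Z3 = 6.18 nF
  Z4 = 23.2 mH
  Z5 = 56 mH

Step 1 — Angular frequency: ω = 2π·f = 2π·60 = 377 rad/s.
Step 2 — Component impedances:
  Z1: Z = 1/(jωC) = -j/(ω·C) = 0 - j2.157e+06 Ω
  Z2: Z = 1/(jωC) = -j/(ω·C) = 0 - j5.644e+04 Ω
  Z3: Z = 1/(jωC) = -j/(ω·C) = 0 - j4.292e+05 Ω
  Z4: Z = jωL = j·377·0.0232 = 0 + j8.746 Ω
  Z5: Z = jωL = j·377·0.056 = 0 + j21.11 Ω
Step 3 — Bridge requires nodal analysis (the Z5 bridge couples midpoints C and D, so the two paths cannot be reduced to a simple series/parallel combination). Setting node B to ground and injecting 1 A at node A, the 3-node admittance system at A, C, D solves to V_A = Z_AB = 0 - j3.58e+05 Ω = 3.58e+05∠-90.0° Ω.
Step 4 — Power factor: PF = cos(φ) = Re(Z)/|Z| = 0/3.58e+05 = 0.
Step 5 — Type: Im(Z) = -3.58e+05 ⇒ leading (phase φ = -90.0°).

PF = 0 (leading, φ = -90.0°)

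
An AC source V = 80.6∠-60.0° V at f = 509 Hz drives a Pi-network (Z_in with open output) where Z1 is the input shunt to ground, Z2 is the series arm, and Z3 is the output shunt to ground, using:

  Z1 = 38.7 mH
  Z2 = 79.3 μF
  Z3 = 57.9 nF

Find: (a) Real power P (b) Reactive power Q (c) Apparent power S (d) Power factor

Step 1 — Angular frequency: ω = 2π·f = 2π·509 = 3198 rad/s.
Step 2 — Component impedances:
  Z1: Z = jωL = j·3198·0.0387 = 0 + j123.8 Ω
  Z2: Z = 1/(jωC) = -j/(ω·C) = 0 - j3.943 Ω
  Z3: Z = 1/(jωC) = -j/(ω·C) = 0 - j5400 Ω
Step 3 — With open output, the series arm Z2 and the output shunt Z3 appear in series to ground: Z2 + Z3 = 0 - j5404 Ω.
Step 4 — Parallel with input shunt Z1: Z_in = Z1 || (Z2 + Z3) = 0 + j126.7 Ω = 126.7∠90.0° Ω.
Step 5 — Source phasor: V = 80.6∠-60.0° V = 40.3 - j69.8 V.
Step 6 — Current: I = V / Z = -0.5511 - j0.3182 A = 0.6363∠-150.0° A.
Step 7 — Complex power: S = V·I* = 0 + j51.29 VA.
Step 8 — Real power: P = Re(S) = 0 W.
Step 9 — Reactive power: Q = Im(S) = 51.29 VAR.
Step 10 — Apparent power: |S| = 51.29 VA.
Step 11 — Power factor: PF = P/|S| = 0 (lagging).

(a) P = 0 W  (b) Q = 51.29 VAR  (c) S = 51.29 VA  (d) PF = 0 (lagging)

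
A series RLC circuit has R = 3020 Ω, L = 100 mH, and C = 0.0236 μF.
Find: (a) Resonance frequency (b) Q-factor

Step 1 — Resonance condition Im(Z)=0 gives ω₀ = 1/√(LC).
Step 2 — ω₀ = 1/√(0.1·2.36e-08) = 2.058e+04 rad/s.
Step 3 — f₀ = ω₀/(2π) = 3276 Hz.
Step 4 — Series Q: Q = ω₀L/R = 2.058e+04·0.1/3020 = 0.6816.

(a) f₀ = 3276 Hz  (b) Q = 0.6816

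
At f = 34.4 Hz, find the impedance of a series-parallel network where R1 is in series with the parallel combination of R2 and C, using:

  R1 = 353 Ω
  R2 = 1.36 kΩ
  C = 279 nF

Step 1 — Angular frequency: ω = 2π·f = 2π·34.4 = 216.1 rad/s.
Step 2 — Component impedances:
  R1: Z = R = 353 Ω
  R2: Z = R = 1360 Ω
  C: Z = 1/(jωC) = -j/(ω·C) = 0 - j1.658e+04 Ω
Step 3 — Parallel branch: R2 || C = 1/(1/R2 + 1/C) = 1351 - j110.8 Ω.
Step 4 — Series with R1: Z_total = R1 + (R2 || C) = 1704 - j110.8 Ω = 1708∠-3.7° Ω.

Z = 1704 - j110.8 Ω = 1708∠-3.7° Ω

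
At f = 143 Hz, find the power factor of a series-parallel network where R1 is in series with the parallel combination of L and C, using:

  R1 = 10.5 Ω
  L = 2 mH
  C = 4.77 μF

Step 1 — Angular frequency: ω = 2π·f = 2π·143 = 898.5 rad/s.
Step 2 — Component impedances:
  R1: Z = R = 10.5 Ω
  L: Z = jωL = j·898.5·0.002 = 0 + j1.797 Ω
  C: Z = 1/(jωC) = -j/(ω·C) = 0 - j233.3 Ω
Step 3 — Parallel branch: L || C = 1/(1/L + 1/C) = 0 + j1.811 Ω.
Step 4 — Series with R1: Z_total = R1 + (L || C) = 10.5 + j1.811 Ω = 10.66∠9.8° Ω.
Step 5 — Power factor: PF = cos(φ) = Re(Z)/|Z| = 10.5/10.655 = 0.9855.
Step 6 — Type: Im(Z) = 1.811 ⇒ lagging (phase φ = 9.8°).

PF = 0.9855 (lagging, φ = 9.8°)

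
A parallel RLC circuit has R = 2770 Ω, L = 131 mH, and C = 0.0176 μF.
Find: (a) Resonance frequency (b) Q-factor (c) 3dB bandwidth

Step 1 — Resonance: ω₀ = 1/√(LC) = 1/√(0.131·1.76e-08) = 2.083e+04 rad/s.
Step 2 — f₀ = ω₀/(2π) = 3315 Hz.
Step 3 — Parallel Q: Q = R/(ω₀L) = 2770/(2.083e+04·0.131) = 1.015.
Step 4 — Bandwidth: Δω = ω₀/Q = 2.051e+04 rad/s; BW = Δω/(2π) = 3265 Hz.

(a) f₀ = 3315 Hz  (b) Q = 1.015  (c) BW = 3265 Hz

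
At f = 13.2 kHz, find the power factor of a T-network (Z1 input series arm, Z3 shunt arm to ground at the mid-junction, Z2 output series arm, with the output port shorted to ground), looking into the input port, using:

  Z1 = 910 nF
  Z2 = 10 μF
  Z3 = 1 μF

Step 1 — Angular frequency: ω = 2π·f = 2π·1.32e+04 = 8.294e+04 rad/s.
Step 2 — Component impedances:
  Z1: Z = 1/(jωC) = -j/(ω·C) = 0 - j13.25 Ω
  Z2: Z = 1/(jωC) = -j/(ω·C) = 0 - j1.206 Ω
  Z3: Z = 1/(jωC) = -j/(ω·C) = 0 - j12.06 Ω
Step 3 — With the output port shorted to ground, the output series arm Z2 runs from the junction to ground; the shunt arm Z3 also runs from the junction to ground. They appear in parallel: Z3 || Z2 = 0 - j1.096 Ω.
Step 4 — Series with input arm Z1: Z_in = Z1 + (Z3 || Z2) = 0 - j14.35 Ω = 14.35∠-90.0° Ω.
Step 5 — Power factor: PF = cos(φ) = Re(Z)/|Z| = 0/14.35 = 0.
Step 6 — Type: Im(Z) = -14.35 ⇒ leading (phase φ = -90.0°).

PF = 0 (leading, φ = -90.0°)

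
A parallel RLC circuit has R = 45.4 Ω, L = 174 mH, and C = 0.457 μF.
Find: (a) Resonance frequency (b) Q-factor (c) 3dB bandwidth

Step 1 — Resonance: ω₀ = 1/√(LC) = 1/√(0.174·4.57e-07) = 3546 rad/s.
Step 2 — f₀ = ω₀/(2π) = 564.4 Hz.
Step 3 — Parallel Q: Q = R/(ω₀L) = 45.4/(3546·0.174) = 0.07358.
Step 4 — Bandwidth: Δω = ω₀/Q = 4.82e+04 rad/s; BW = Δω/(2π) = 7671 Hz.

(a) f₀ = 564.4 Hz  (b) Q = 0.07358  (c) BW = 7671 Hz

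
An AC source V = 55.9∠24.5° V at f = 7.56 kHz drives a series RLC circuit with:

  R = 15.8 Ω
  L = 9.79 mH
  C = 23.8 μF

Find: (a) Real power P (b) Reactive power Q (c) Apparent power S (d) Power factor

Step 1 — Angular frequency: ω = 2π·f = 2π·7560 = 4.75e+04 rad/s.
Step 2 — Component impedances:
  R: Z = R = 15.8 Ω
  L: Z = jωL = j·4.75e+04·0.00979 = 0 + j465 Ω
  C: Z = 1/(jωC) = -j/(ω·C) = 0 - j0.8845 Ω
Step 3 — Series combination: Z_total = R + L + C = 15.8 + j464.1 Ω = 464.4∠88.1° Ω.
Step 4 — Source phasor: V = 55.9∠24.5° V = 50.87 + j23.18 V.
Step 5 — Current: I = V / Z = 0.05361 - j0.1078 A = 0.1204∠-63.6° A.
Step 6 — Complex power: S = V·I* = 0.2289 + j6.725 VA.
Step 7 — Real power: P = Re(S) = 0.2289 W.
Step 8 — Reactive power: Q = Im(S) = 6.725 VAR.
Step 9 — Apparent power: |S| = 6.728 VA.
Step 10 — Power factor: PF = P/|S| = 0.03402 (lagging).

(a) P = 0.2289 W  (b) Q = 6.725 VAR  (c) S = 6.728 VA  (d) PF = 0.03402 (lagging)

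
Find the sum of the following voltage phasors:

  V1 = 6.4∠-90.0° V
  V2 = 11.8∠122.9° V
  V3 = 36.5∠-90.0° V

Step 1 — Convert each phasor to rectangular form:
  V1 = 6.4·(cos(-90.0°) + j·sin(-90.0°)) = 0 - j6.4 V
  V2 = 11.8·(cos(122.9°) + j·sin(122.9°)) = -6.409 + j9.908 V
  V3 = 36.5·(cos(-90.0°) + j·sin(-90.0°)) = 0 - j36.5 V
Step 2 — Sum components: V_total = -6.409 - j32.99 V.
Step 3 — Convert to polar: |V_total| = 33.61 V, ∠V_total = -101.0°.

V_total = 33.61∠-101.0° V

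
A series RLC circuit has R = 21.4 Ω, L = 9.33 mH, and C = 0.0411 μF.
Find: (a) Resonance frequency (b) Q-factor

Step 1 — Resonance condition Im(Z)=0 gives ω₀ = 1/√(LC).
Step 2 — ω₀ = 1/√(0.00933·4.11e-08) = 5.107e+04 rad/s.
Step 3 — f₀ = ω₀/(2π) = 8128 Hz.
Step 4 — Series Q: Q = ω₀L/R = 5.107e+04·0.00933/21.4 = 22.26.

(a) f₀ = 8128 Hz  (b) Q = 22.26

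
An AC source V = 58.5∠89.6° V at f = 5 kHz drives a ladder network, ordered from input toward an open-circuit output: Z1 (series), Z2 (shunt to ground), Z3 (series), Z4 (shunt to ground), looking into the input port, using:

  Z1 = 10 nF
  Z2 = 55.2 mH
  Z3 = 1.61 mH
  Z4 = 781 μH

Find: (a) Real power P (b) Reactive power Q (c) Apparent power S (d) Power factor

Step 1 — Angular frequency: ω = 2π·f = 2π·5000 = 3.142e+04 rad/s.
Step 2 — Component impedances:
  Z1: Z = 1/(jωC) = -j/(ω·C) = 0 - j3183 Ω
  Z2: Z = jωL = j·3.142e+04·0.0552 = 0 + j1734 Ω
  Z3: Z = jωL = j·3.142e+04·0.00161 = 0 + j50.58 Ω
  Z4: Z = jωL = j·3.142e+04·0.000781 = 0 + j24.54 Ω
Step 3 — Ladder network (open output): work backward from the far end, alternating series and parallel combinations. Z_in = 0 - j3111 Ω = 3111∠-90.0° Ω.
Step 4 — Source phasor: V = 58.5∠89.6° V = 0.4084 + j58.5 V.
Step 5 — Current: I = V / Z = -0.0188 + j0.0001313 A = 0.0188∠179.6° A.
Step 6 — Complex power: S = V·I* = 0 - j1.1 VA.
Step 7 — Real power: P = Re(S) = 0 W.
Step 8 — Reactive power: Q = Im(S) = -1.1 VAR.
Step 9 — Apparent power: |S| = 1.1 VA.
Step 10 — Power factor: PF = P/|S| = 0 (leading).

(a) P = 0 W  (b) Q = -1.1 VAR  (c) S = 1.1 VA  (d) PF = 0 (leading)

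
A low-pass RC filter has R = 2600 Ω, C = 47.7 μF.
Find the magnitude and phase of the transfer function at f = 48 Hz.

Step 1 — Angular frequency: ω = 2π·48 = 301.6 rad/s.
Step 2 — Transfer function: H(jω) = 1/(1 + jωRC).
Step 3 — Denominator: 1 + jωRC = 1 + j·301.6·2600·4.77e-05 = 1 + j37.4.
Step 4 — H = 0.0007143 - j0.02672.
Step 5 — Magnitude: |H| = 0.02673 (-31.5 dB); phase: φ = -88.5°.

|H| = 0.02673 (-31.5 dB), φ = -88.5°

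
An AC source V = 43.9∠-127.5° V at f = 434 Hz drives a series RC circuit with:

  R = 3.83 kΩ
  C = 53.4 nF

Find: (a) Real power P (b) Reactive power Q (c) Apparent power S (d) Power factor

Step 1 — Angular frequency: ω = 2π·f = 2π·434 = 2727 rad/s.
Step 2 — Component impedances:
  R: Z = R = 3830 Ω
  C: Z = 1/(jωC) = -j/(ω·C) = 0 - j6867 Ω
Step 3 — Series combination: Z_total = R + C = 3830 - j6867 Ω = 7863∠-60.9° Ω.
Step 4 — Source phasor: V = 43.9∠-127.5° V = -26.72 - j34.83 V.
Step 5 — Current: I = V / Z = 0.002213 - j0.005126 A = 0.005583∠-66.6° A.
Step 6 — Complex power: S = V·I* = 0.1194 - j0.2141 VA.
Step 7 — Real power: P = Re(S) = 0.1194 W.
Step 8 — Reactive power: Q = Im(S) = -0.2141 VAR.
Step 9 — Apparent power: |S| = 0.2451 VA.
Step 10 — Power factor: PF = P/|S| = 0.4871 (leading).

(a) P = 0.1194 W  (b) Q = -0.2141 VAR  (c) S = 0.2451 VA  (d) PF = 0.4871 (leading)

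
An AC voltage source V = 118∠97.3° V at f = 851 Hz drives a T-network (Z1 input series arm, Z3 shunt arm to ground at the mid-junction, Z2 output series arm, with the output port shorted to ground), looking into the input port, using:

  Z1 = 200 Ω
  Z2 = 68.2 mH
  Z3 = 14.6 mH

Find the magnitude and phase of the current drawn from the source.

Step 1 — Angular frequency: ω = 2π·f = 2π·851 = 5347 rad/s.
Step 2 — Component impedances:
  Z1: Z = R = 200 Ω
  Z2: Z = jωL = j·5347·0.0682 = 0 + j364.7 Ω
  Z3: Z = jωL = j·5347·0.0146 = 0 + j78.07 Ω
Step 3 — With the output port shorted to ground, the output series arm Z2 runs from the junction to ground; the shunt arm Z3 also runs from the junction to ground. They appear in parallel: Z3 || Z2 = 0 + j64.3 Ω.
Step 4 — Series with input arm Z1: Z_in = Z1 + (Z3 || Z2) = 200 + j64.3 Ω = 210.1∠17.8° Ω.
Step 5 — Source phasor: V = 118∠97.3° V = -14.99 + j117 V.
Step 6 — Ohm's law: I = V / Z_total = (-14.99 + j117) / (200 + j64.3) = 0.1026 + j0.5522 A.
Step 7 — Convert to polar: |I| = 0.5617 A, ∠I = 79.5°.

I = 0.5617∠79.5° A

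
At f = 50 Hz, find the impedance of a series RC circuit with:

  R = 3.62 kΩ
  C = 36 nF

Step 1 — Angular frequency: ω = 2π·f = 2π·50 = 314.2 rad/s.
Step 2 — Component impedances:
  R: Z = R = 3620 Ω
  C: Z = 1/(jωC) = -j/(ω·C) = 0 - j8.842e+04 Ω
Step 3 — Series combination: Z_total = R + C = 3620 - j8.842e+04 Ω = 8.849e+04∠-87.7° Ω.

Z = 3620 - j8.842e+04 Ω = 8.849e+04∠-87.7° Ω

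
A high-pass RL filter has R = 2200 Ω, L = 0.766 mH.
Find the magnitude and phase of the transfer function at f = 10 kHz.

Step 1 — Angular frequency: ω = 2π·1e+04 = 6.283e+04 rad/s.
Step 2 — Transfer function: H(jω) = jωL/(R + jωL).
Step 3 — Numerator jωL = j·48.13; denominator R + jωL = 2200 + j48.13.
Step 4 — H = 0.0004784 + j0.02187.
Step 5 — Magnitude: |H| = 0.02187 (-33.2 dB); phase: φ = 88.7°.

|H| = 0.02187 (-33.2 dB), φ = 88.7°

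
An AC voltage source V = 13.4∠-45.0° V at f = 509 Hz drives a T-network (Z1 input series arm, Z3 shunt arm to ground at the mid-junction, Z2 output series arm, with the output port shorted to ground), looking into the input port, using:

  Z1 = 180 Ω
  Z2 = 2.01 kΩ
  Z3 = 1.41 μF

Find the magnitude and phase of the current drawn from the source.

Step 1 — Angular frequency: ω = 2π·f = 2π·509 = 3198 rad/s.
Step 2 — Component impedances:
  Z1: Z = R = 180 Ω
  Z2: Z = R = 2010 Ω
  Z3: Z = 1/(jωC) = -j/(ω·C) = 0 - j221.8 Ω
Step 3 — With the output port shorted to ground, the output series arm Z2 runs from the junction to ground; the shunt arm Z3 also runs from the junction to ground. They appear in parallel: Z3 || Z2 = 24.17 - j219.1 Ω.
Step 4 — Series with input arm Z1: Z_in = Z1 + (Z3 || Z2) = 204.2 - j219.1 Ω = 299.5∠-47.0° Ω.
Step 5 — Source phasor: V = 13.4∠-45.0° V = 9.475 - j9.475 V.
Step 6 — Ohm's law: I = V / Z_total = (9.475 - j9.475) / (204.2 - j219.1) = 0.04472 + j0.001576 A.
Step 7 — Convert to polar: |I| = 0.04474 A, ∠I = 2.0°.

I = 0.04474∠2.0° A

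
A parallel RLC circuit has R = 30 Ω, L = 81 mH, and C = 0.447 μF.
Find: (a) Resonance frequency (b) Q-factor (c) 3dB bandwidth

Step 1 — Resonance: ω₀ = 1/√(LC) = 1/√(0.081·4.47e-07) = 5255 rad/s.
Step 2 — f₀ = ω₀/(2π) = 836.4 Hz.
Step 3 — Parallel Q: Q = R/(ω₀L) = 30/(5255·0.081) = 0.07047.
Step 4 — Bandwidth: Δω = ω₀/Q = 7.457e+04 rad/s; BW = Δω/(2π) = 1.187e+04 Hz.

(a) f₀ = 836.4 Hz  (b) Q = 0.07047  (c) BW = 1.187e+04 Hz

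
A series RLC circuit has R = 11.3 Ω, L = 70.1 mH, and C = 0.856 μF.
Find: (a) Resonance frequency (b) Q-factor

Step 1 — Resonance condition Im(Z)=0 gives ω₀ = 1/√(LC).
Step 2 — ω₀ = 1/√(0.0701·8.56e-07) = 4082 rad/s.
Step 3 — f₀ = ω₀/(2π) = 649.7 Hz.
Step 4 — Series Q: Q = ω₀L/R = 4082·0.0701/11.3 = 25.32.

(a) f₀ = 649.7 Hz  (b) Q = 25.32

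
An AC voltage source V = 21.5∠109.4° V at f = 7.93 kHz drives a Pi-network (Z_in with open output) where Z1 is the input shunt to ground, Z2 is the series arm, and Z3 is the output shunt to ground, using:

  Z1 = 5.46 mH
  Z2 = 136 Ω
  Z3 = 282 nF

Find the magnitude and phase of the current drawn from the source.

Step 1 — Angular frequency: ω = 2π·f = 2π·7930 = 4.983e+04 rad/s.
Step 2 — Component impedances:
  Z1: Z = jωL = j·4.983e+04·0.00546 = 0 + j272 Ω
  Z2: Z = R = 136 Ω
  Z3: Z = 1/(jωC) = -j/(ω·C) = 0 - j71.17 Ω
Step 3 — With open output, the series arm Z2 and the output shunt Z3 appear in series to ground: Z2 + Z3 = 136 - j71.17 Ω.
Step 4 — Parallel with input shunt Z1: Z_in = Z1 || (Z2 + Z3) = 171 + j19.41 Ω = 172.1∠6.5° Ω.
Step 5 — Source phasor: V = 21.5∠109.4° V = -7.141 + j20.28 V.
Step 6 — Ohm's law: I = V / Z_total = (-7.141 + j20.28) / (171 + j19.41) = -0.02794 + j0.1217 A.
Step 7 — Convert to polar: |I| = 0.1249 A, ∠I = 102.9°.

I = 0.1249∠102.9° A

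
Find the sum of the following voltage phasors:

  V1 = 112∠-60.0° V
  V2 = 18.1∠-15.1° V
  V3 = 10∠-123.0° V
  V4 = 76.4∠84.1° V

Step 1 — Convert each phasor to rectangular form:
  V1 = 112·(cos(-60.0°) + j·sin(-60.0°)) = 56 - j96.99 V
  V2 = 18.1·(cos(-15.1°) + j·sin(-15.1°)) = 17.48 - j4.715 V
  V3 = 10·(cos(-123.0°) + j·sin(-123.0°)) = -5.446 - j8.387 V
  V4 = 76.4·(cos(84.1°) + j·sin(84.1°)) = 7.853 + j76 V
Step 2 — Sum components: V_total = 75.88 - j34.1 V.
Step 3 — Convert to polar: |V_total| = 83.19 V, ∠V_total = -24.2°.

V_total = 83.19∠-24.2° V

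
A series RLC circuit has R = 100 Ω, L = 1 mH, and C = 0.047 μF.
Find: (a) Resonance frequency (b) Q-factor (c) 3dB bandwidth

Step 1 — Resonance condition Im(Z)=0 gives ω₀ = 1/√(LC).
Step 2 — ω₀ = 1/√(0.001·4.7e-08) = 1.459e+05 rad/s.
Step 3 — f₀ = ω₀/(2π) = 2.322e+04 Hz.
Step 4 — Series Q: Q = ω₀L/R = 1.459e+05·0.001/100 = 1.459.
Step 5 — 3dB bandwidth: Δω = ω₀/Q = 1e+05 rad/s; BW = Δω/(2π) = 1.592e+04 Hz.

(a) f₀ = 2.322e+04 Hz  (b) Q = 1.459  (c) BW = 1.592e+04 Hz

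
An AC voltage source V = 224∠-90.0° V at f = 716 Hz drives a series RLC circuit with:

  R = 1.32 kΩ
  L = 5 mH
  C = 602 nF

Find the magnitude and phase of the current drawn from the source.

Step 1 — Angular frequency: ω = 2π·f = 2π·716 = 4499 rad/s.
Step 2 — Component impedances:
  R: Z = R = 1320 Ω
  L: Z = jωL = j·4499·0.005 = 0 + j22.49 Ω
  C: Z = 1/(jωC) = -j/(ω·C) = 0 - j369.2 Ω
Step 3 — Series combination: Z_total = R + L + C = 1320 - j346.7 Ω = 1365∠-14.7° Ω.
Step 4 — Source phasor: V = 224∠-90.0° V = 0 - j224 V.
Step 5 — Ohm's law: I = V / Z_total = (0 - j224) / (1320 - j346.7) = 0.0417 - j0.1587 A.
Step 6 — Convert to polar: |I| = 0.1641 A, ∠I = -75.3°.

I = 0.1641∠-75.3° A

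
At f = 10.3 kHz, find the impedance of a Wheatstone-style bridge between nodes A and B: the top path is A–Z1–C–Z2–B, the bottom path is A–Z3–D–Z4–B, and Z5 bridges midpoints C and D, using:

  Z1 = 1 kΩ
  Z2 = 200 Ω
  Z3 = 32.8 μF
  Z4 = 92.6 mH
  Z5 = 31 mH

Step 1 — Angular frequency: ω = 2π·f = 2π·1.03e+04 = 6.472e+04 rad/s.
Step 2 — Component impedances:
  Z1: Z = R = 1000 Ω
  Z2: Z = R = 200 Ω
  Z3: Z = 1/(jωC) = -j/(ω·C) = 0 - j0.4711 Ω
  Z4: Z = jωL = j·6.472e+04·0.0926 = 0 + j5993 Ω
  Z5: Z = jωL = j·6.472e+04·0.031 = 0 + j2006 Ω
Step 3 — Bridge requires nodal analysis (the Z5 bridge couples midpoints C and D, so the two paths cannot be reduced to a simple series/parallel combination). Setting node B to ground and injecting 1 A at node A, the 3-node admittance system at A, C, D solves to V_A = Z_AB = 858.6 + j508.9 Ω = 998.1∠30.7° Ω.

Z = 858.6 + j508.9 Ω = 998.1∠30.7° Ω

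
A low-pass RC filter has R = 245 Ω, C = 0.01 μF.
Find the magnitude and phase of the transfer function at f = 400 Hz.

Step 1 — Angular frequency: ω = 2π·400 = 2513 rad/s.
Step 2 — Transfer function: H(jω) = 1/(1 + jωRC).
Step 3 — Denominator: 1 + jωRC = 1 + j·2513·245·1e-08 = 1 + j0.006158.
Step 4 — H = 1 - j0.006157.
Step 5 — Magnitude: |H| = 1 (-0.0 dB); phase: φ = -0.4°.

|H| = 1 (-0.0 dB), φ = -0.4°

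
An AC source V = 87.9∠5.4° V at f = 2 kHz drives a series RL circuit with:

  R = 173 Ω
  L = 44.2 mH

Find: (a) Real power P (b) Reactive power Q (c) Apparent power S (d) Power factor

Step 1 — Angular frequency: ω = 2π·f = 2π·2000 = 1.257e+04 rad/s.
Step 2 — Component impedances:
  R: Z = R = 173 Ω
  L: Z = jωL = j·1.257e+04·0.0442 = 0 + j555.4 Ω
Step 3 — Series combination: Z_total = R + L = 173 + j555.4 Ω = 581.8∠72.7° Ω.
Step 4 — Source phasor: V = 87.9∠5.4° V = 87.51 + j8.272 V.
Step 5 — Current: I = V / Z = 0.05831 - j0.1394 A = 0.1511∠-67.3° A.
Step 6 — Complex power: S = V·I* = 3.95 + j12.68 VA.
Step 7 — Real power: P = Re(S) = 3.95 W.
Step 8 — Reactive power: Q = Im(S) = 12.68 VAR.
Step 9 — Apparent power: |S| = 13.28 VA.
Step 10 — Power factor: PF = P/|S| = 0.2974 (lagging).

(a) P = 3.95 W  (b) Q = 12.68 VAR  (c) S = 13.28 VA  (d) PF = 0.2974 (lagging)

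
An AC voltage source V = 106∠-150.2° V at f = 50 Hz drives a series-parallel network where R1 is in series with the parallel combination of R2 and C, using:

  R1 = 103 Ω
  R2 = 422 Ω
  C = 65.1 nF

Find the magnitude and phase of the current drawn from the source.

Step 1 — Angular frequency: ω = 2π·f = 2π·50 = 314.2 rad/s.
Step 2 — Component impedances:
  R1: Z = R = 103 Ω
  R2: Z = R = 422 Ω
  C: Z = 1/(jωC) = -j/(ω·C) = 0 - j4.89e+04 Ω
Step 3 — Parallel branch: R2 || C = 1/(1/R2 + 1/C) = 422 - j3.642 Ω.
Step 4 — Series with R1: Z_total = R1 + (R2 || C) = 525 - j3.642 Ω = 525∠-0.4° Ω.
Step 5 — Source phasor: V = 106∠-150.2° V = -91.98 - j52.68 V.
Step 6 — Ohm's law: I = V / Z_total = (-91.98 - j52.68) / (525 - j3.642) = -0.1745 - j0.1016 A.
Step 7 — Convert to polar: |I| = 0.2019 A, ∠I = -149.8°.

I = 0.2019∠-149.8° A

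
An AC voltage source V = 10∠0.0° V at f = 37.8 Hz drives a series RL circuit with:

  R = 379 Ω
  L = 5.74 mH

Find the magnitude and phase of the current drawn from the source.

Step 1 — Angular frequency: ω = 2π·f = 2π·37.8 = 237.5 rad/s.
Step 2 — Component impedances:
  R: Z = R = 379 Ω
  L: Z = jωL = j·237.5·0.00574 = 0 + j1.363 Ω
Step 3 — Series combination: Z_total = R + L = 379 + j1.363 Ω = 379∠0.2° Ω.
Step 4 — Source phasor: V = 10∠0.0° V = 10 V.
Step 5 — Ohm's law: I = V / Z_total = (10) / (379 + j1.363) = 0.02638 - j9.491e-05 A.
Step 6 — Convert to polar: |I| = 0.02639 A, ∠I = -0.2°.

I = 0.02639∠-0.2° A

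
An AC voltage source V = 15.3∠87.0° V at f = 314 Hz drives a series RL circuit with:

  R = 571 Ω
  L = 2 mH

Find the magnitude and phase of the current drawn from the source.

Step 1 — Angular frequency: ω = 2π·f = 2π·314 = 1973 rad/s.
Step 2 — Component impedances:
  R: Z = R = 571 Ω
  L: Z = jωL = j·1973·0.002 = 0 + j3.946 Ω
Step 3 — Series combination: Z_total = R + L = 571 + j3.946 Ω = 571∠0.4° Ω.
Step 4 — Source phasor: V = 15.3∠87.0° V = 0.8007 + j15.28 V.
Step 5 — Ohm's law: I = V / Z_total = (0.8007 + j15.28) / (571 + j3.946) = 0.001587 + j0.02675 A.
Step 6 — Convert to polar: |I| = 0.02679 A, ∠I = 86.6°.

I = 0.02679∠86.6° A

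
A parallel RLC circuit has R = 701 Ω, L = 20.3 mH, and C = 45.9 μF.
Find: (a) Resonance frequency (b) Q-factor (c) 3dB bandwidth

Step 1 — Resonance: ω₀ = 1/√(LC) = 1/√(0.0203·4.59e-05) = 1036 rad/s.
Step 2 — f₀ = ω₀/(2π) = 164.9 Hz.
Step 3 — Parallel Q: Q = R/(ω₀L) = 701/(1036·0.0203) = 33.33.
Step 4 — Bandwidth: Δω = ω₀/Q = 31.08 rad/s; BW = Δω/(2π) = 4.946 Hz.

(a) f₀ = 164.9 Hz  (b) Q = 33.33  (c) BW = 4.946 Hz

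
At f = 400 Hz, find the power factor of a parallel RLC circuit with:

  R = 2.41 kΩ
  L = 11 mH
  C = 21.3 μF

Step 1 — Angular frequency: ω = 2π·f = 2π·400 = 2513 rad/s.
Step 2 — Component impedances:
  R: Z = R = 2410 Ω
  L: Z = jωL = j·2513·0.011 = 0 + j27.65 Ω
  C: Z = 1/(jωC) = -j/(ω·C) = 0 - j18.68 Ω
Step 3 — Parallel combination: 1/Z_total = 1/R + 1/L + 1/C; Z_total = 1.376 - j57.57 Ω = 57.58∠-88.6° Ω.
Step 4 — Power factor: PF = cos(φ) = Re(Z)/|Z| = 1.3759/57.583 = 0.02389.
Step 5 — Type: Im(Z) = -57.57 ⇒ leading (phase φ = -88.6°).

PF = 0.02389 (leading, φ = -88.6°)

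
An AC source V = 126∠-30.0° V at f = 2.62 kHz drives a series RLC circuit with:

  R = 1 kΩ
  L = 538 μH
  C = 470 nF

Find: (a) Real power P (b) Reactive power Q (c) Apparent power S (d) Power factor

Step 1 — Angular frequency: ω = 2π·f = 2π·2620 = 1.646e+04 rad/s.
Step 2 — Component impedances:
  R: Z = R = 1000 Ω
  L: Z = jωL = j·1.646e+04·0.000538 = 0 + j8.857 Ω
  C: Z = 1/(jωC) = -j/(ω·C) = 0 - j129.2 Ω
Step 3 — Series combination: Z_total = R + L + C = 1000 - j120.4 Ω = 1007∠-6.9° Ω.
Step 4 — Source phasor: V = 126∠-30.0° V = 109.1 - j63 V.
Step 5 — Current: I = V / Z = 0.115 - j0.04915 A = 0.1251∠-23.1° A.
Step 6 — Complex power: S = V·I* = 15.65 - j1.884 VA.
Step 7 — Real power: P = Re(S) = 15.65 W.
Step 8 — Reactive power: Q = Im(S) = -1.884 VAR.
Step 9 — Apparent power: |S| = 15.76 VA.
Step 10 — Power factor: PF = P/|S| = 0.9928 (leading).

(a) P = 15.65 W  (b) Q = -1.884 VAR  (c) S = 15.76 VA  (d) PF = 0.9928 (leading)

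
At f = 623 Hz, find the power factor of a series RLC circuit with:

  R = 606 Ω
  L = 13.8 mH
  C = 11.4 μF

Step 1 — Angular frequency: ω = 2π·f = 2π·623 = 3914 rad/s.
Step 2 — Component impedances:
  R: Z = R = 606 Ω
  L: Z = jωL = j·3914·0.0138 = 0 + j54.02 Ω
  C: Z = 1/(jωC) = -j/(ω·C) = 0 - j22.41 Ω
Step 3 — Series combination: Z_total = R + L + C = 606 + j31.61 Ω = 606.8∠3.0° Ω.
Step 4 — Power factor: PF = cos(φ) = Re(Z)/|Z| = 606/606.82 = 0.9986.
Step 5 — Type: Im(Z) = 31.61 ⇒ lagging (phase φ = 3.0°).

PF = 0.9986 (lagging, φ = 3.0°)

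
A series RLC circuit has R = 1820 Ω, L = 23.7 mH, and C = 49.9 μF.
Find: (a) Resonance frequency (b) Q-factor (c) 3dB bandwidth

Step 1 — Resonance condition Im(Z)=0 gives ω₀ = 1/√(LC).
Step 2 — ω₀ = 1/√(0.0237·4.99e-05) = 919.6 rad/s.
Step 3 — f₀ = ω₀/(2π) = 146.4 Hz.
Step 4 — Series Q: Q = ω₀L/R = 919.6·0.0237/1820 = 0.01197.
Step 5 — 3dB bandwidth: Δω = ω₀/Q = 7.679e+04 rad/s; BW = Δω/(2π) = 1.222e+04 Hz.

(a) f₀ = 146.4 Hz  (b) Q = 0.01197  (c) BW = 1.222e+04 Hz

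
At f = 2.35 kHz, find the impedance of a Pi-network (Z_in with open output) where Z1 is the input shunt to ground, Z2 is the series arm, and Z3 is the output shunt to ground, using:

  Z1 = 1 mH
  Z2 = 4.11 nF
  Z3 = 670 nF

Step 1 — Angular frequency: ω = 2π·f = 2π·2350 = 1.477e+04 rad/s.
Step 2 — Component impedances:
  Z1: Z = jωL = j·1.477e+04·0.001 = 0 + j14.77 Ω
  Z2: Z = 1/(jωC) = -j/(ω·C) = 0 - j1.648e+04 Ω
  Z3: Z = 1/(jωC) = -j/(ω·C) = 0 - j101.1 Ω
Step 3 — With open output, the series arm Z2 and the output shunt Z3 appear in series to ground: Z2 + Z3 = 0 - j1.658e+04 Ω.
Step 4 — Parallel with input shunt Z1: Z_in = Z1 || (Z2 + Z3) = 0 + j14.78 Ω = 14.78∠90.0° Ω.

Z = 0 + j14.78 Ω = 14.78∠90.0° Ω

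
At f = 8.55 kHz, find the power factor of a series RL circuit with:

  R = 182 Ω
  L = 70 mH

Step 1 — Angular frequency: ω = 2π·f = 2π·8550 = 5.372e+04 rad/s.
Step 2 — Component impedances:
  R: Z = R = 182 Ω
  L: Z = jωL = j·5.372e+04·0.07 = 0 + j3760 Ω
Step 3 — Series combination: Z_total = R + L = 182 + j3760 Ω = 3765∠87.2° Ω.
Step 4 — Power factor: PF = cos(φ) = Re(Z)/|Z| = 182/3765 = 0.04834.
Step 5 — Type: Im(Z) = 3760 ⇒ lagging (phase φ = 87.2°).

PF = 0.04834 (lagging, φ = 87.2°)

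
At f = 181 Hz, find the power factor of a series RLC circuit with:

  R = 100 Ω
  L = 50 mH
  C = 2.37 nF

Step 1 — Angular frequency: ω = 2π·f = 2π·181 = 1137 rad/s.
Step 2 — Component impedances:
  R: Z = R = 100 Ω
  L: Z = jωL = j·1137·0.05 = 0 + j56.86 Ω
  C: Z = 1/(jωC) = -j/(ω·C) = 0 - j3.71e+05 Ω
Step 3 — Series combination: Z_total = R + L + C = 100 - j3.71e+05 Ω = 3.71e+05∠-90.0° Ω.
Step 4 — Power factor: PF = cos(φ) = Re(Z)/|Z| = 100/3.7096e+05 = 0.0002696.
Step 5 — Type: Im(Z) = -3.71e+05 ⇒ leading (phase φ = -90.0°).

PF = 0.0002696 (leading, φ = -90.0°)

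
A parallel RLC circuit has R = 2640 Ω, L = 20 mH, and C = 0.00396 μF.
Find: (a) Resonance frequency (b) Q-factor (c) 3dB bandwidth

Step 1 — Resonance: ω₀ = 1/√(LC) = 1/√(0.02·3.96e-09) = 1.124e+05 rad/s.
Step 2 — f₀ = ω₀/(2π) = 1.788e+04 Hz.
Step 3 — Parallel Q: Q = R/(ω₀L) = 2640/(1.124e+05·0.02) = 1.175.
Step 4 — Bandwidth: Δω = ω₀/Q = 9.565e+04 rad/s; BW = Δω/(2π) = 1.522e+04 Hz.

(a) f₀ = 1.788e+04 Hz  (b) Q = 1.175  (c) BW = 1.522e+04 Hz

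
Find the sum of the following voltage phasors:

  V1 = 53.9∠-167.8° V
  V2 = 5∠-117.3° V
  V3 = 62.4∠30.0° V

Step 1 — Convert each phasor to rectangular form:
  V1 = 53.9·(cos(-167.8°) + j·sin(-167.8°)) = -52.68 - j11.39 V
  V2 = 5·(cos(-117.3°) + j·sin(-117.3°)) = -2.293 - j4.443 V
  V3 = 62.4·(cos(30.0°) + j·sin(30.0°)) = 54.04 + j31.2 V
Step 2 — Sum components: V_total = -0.936 + j15.37 V.
Step 3 — Convert to polar: |V_total| = 15.39 V, ∠V_total = 93.5°.

V_total = 15.39∠93.5° V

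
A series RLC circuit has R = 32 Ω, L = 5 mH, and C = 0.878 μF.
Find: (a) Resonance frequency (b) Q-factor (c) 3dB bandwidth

Step 1 — Resonance: ω₀ = 1/√(LC) = 1/√(0.005·8.78e-07) = 1.509e+04 rad/s.
Step 2 — f₀ = ω₀/(2π) = 2402 Hz.
Step 3 — Series Q: Q = ω₀L/R = 1.509e+04·0.005/32 = 2.358.
Step 4 — Bandwidth: Δω = ω₀/Q = 6400 rad/s; BW = Δω/(2π) = 1019 Hz.

(a) f₀ = 2402 Hz  (b) Q = 2.358  (c) BW = 1019 Hz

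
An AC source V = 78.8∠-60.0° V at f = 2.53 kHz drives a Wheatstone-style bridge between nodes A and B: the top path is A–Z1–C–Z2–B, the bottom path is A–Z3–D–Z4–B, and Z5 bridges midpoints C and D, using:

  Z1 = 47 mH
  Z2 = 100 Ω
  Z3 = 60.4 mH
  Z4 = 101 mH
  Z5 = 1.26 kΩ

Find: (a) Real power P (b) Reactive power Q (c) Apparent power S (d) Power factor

Step 1 — Angular frequency: ω = 2π·f = 2π·2530 = 1.59e+04 rad/s.
Step 2 — Component impedances:
  Z1: Z = jωL = j·1.59e+04·0.047 = 0 + j747.1 Ω
  Z2: Z = R = 100 Ω
  Z3: Z = jωL = j·1.59e+04·0.0604 = 0 + j960.1 Ω
  Z4: Z = jωL = j·1.59e+04·0.101 = 0 + j1606 Ω
  Z5: Z = R = 1260 Ω
Step 3 — Bridge requires nodal analysis (the Z5 bridge couples midpoints C and D, so the two paths cannot be reduced to a simple series/parallel combination). Setting node B to ground and injecting 1 A at node A, the 3-node admittance system at A, C, D solves to V_A = Z_AB = 140.8 + j550.7 Ω = 568.5∠75.7° Ω.
Step 4 — Source phasor: V = 78.8∠-60.0° V = 39.4 - j68.24 V.
Step 5 — Current: I = V / Z = -0.09914 - j0.09689 A = 0.1386∠-135.7° A.
Step 6 — Complex power: S = V·I* = 2.706 + j10.58 VA.
Step 7 — Real power: P = Re(S) = 2.706 W.
Step 8 — Reactive power: Q = Im(S) = 10.58 VAR.
Step 9 — Apparent power: |S| = 10.92 VA.
Step 10 — Power factor: PF = P/|S| = 0.2477 (lagging).

(a) P = 2.706 W  (b) Q = 10.58 VAR  (c) S = 10.92 VA  (d) PF = 0.2477 (lagging)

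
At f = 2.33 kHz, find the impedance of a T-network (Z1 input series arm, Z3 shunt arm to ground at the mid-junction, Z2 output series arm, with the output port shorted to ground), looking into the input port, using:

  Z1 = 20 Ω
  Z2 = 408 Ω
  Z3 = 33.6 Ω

Step 1 — Angular frequency: ω = 2π·f = 2π·2330 = 1.464e+04 rad/s.
Step 2 — Component impedances:
  Z1: Z = R = 20 Ω
  Z2: Z = R = 408 Ω
  Z3: Z = R = 33.6 Ω
Step 3 — With the output port shorted to ground, the output series arm Z2 runs from the junction to ground; the shunt arm Z3 also runs from the junction to ground. They appear in parallel: Z3 || Z2 = 31.04 Ω.
Step 4 — Series with input arm Z1: Z_in = Z1 + (Z3 || Z2) = 51.04 Ω = 51.04∠0.0° Ω.

Z = 51.04 Ω = 51.04∠0.0° Ω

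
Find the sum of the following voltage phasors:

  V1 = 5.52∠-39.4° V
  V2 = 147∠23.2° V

Step 1 — Convert each phasor to rectangular form:
  V1 = 5.52·(cos(-39.4°) + j·sin(-39.4°)) = 4.265 - j3.504 V
  V2 = 147·(cos(23.2°) + j·sin(23.2°)) = 135.1 + j57.91 V
Step 2 — Sum components: V_total = 139.4 + j54.41 V.
Step 3 — Convert to polar: |V_total| = 149.6 V, ∠V_total = 21.3°.

V_total = 149.6∠21.3° V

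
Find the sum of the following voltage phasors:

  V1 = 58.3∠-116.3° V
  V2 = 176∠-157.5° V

Step 1 — Convert each phasor to rectangular form:
  V1 = 58.3·(cos(-116.3°) + j·sin(-116.3°)) = -25.83 - j52.27 V
  V2 = 176·(cos(-157.5°) + j·sin(-157.5°)) = -162.6 - j67.35 V
Step 2 — Sum components: V_total = -188.4 - j119.6 V.
Step 3 — Convert to polar: |V_total| = 223.2 V, ∠V_total = -147.6°.

V_total = 223.2∠-147.6° V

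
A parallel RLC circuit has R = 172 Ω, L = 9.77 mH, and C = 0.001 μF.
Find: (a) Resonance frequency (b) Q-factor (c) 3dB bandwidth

Step 1 — Resonance: ω₀ = 1/√(LC) = 1/√(0.00977·1e-09) = 3.199e+05 rad/s.
Step 2 — f₀ = ω₀/(2π) = 5.092e+04 Hz.
Step 3 — Parallel Q: Q = R/(ω₀L) = 172/(3.199e+05·0.00977) = 0.05503.
Step 4 — Bandwidth: Δω = ω₀/Q = 5.814e+06 rad/s; BW = Δω/(2π) = 9.253e+05 Hz.

(a) f₀ = 5.092e+04 Hz  (b) Q = 0.05503  (c) BW = 9.253e+05 Hz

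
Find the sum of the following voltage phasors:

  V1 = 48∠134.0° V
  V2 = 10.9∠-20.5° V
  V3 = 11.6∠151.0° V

Step 1 — Convert each phasor to rectangular form:
  V1 = 48·(cos(134.0°) + j·sin(134.0°)) = -33.34 + j34.53 V
  V2 = 10.9·(cos(-20.5°) + j·sin(-20.5°)) = 10.21 - j3.817 V
  V3 = 11.6·(cos(151.0°) + j·sin(151.0°)) = -10.15 + j5.624 V
Step 2 — Sum components: V_total = -33.28 + j36.33 V.
Step 3 — Convert to polar: |V_total| = 49.27 V, ∠V_total = 132.5°.

V_total = 49.27∠132.5° V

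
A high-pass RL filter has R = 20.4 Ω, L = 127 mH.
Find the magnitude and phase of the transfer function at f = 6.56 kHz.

Step 1 — Angular frequency: ω = 2π·6560 = 4.122e+04 rad/s.
Step 2 — Transfer function: H(jω) = jωL/(R + jωL).
Step 3 — Numerator jωL = j·5235; denominator R + jωL = 20.4 + j5235.
Step 4 — H = 1 + j0.003897.
Step 5 — Magnitude: |H| = 1 (-0.0 dB); phase: φ = 0.2°.

|H| = 1 (-0.0 dB), φ = 0.2°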